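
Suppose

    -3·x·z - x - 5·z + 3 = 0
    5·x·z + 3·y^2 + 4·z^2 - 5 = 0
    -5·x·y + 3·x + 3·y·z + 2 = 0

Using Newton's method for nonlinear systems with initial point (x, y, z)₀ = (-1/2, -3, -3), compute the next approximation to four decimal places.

(-0.4444, -5.4835, 1.1271)

At (-1/2, -3, -3): F = (14.0000, 65.5000, 20.0000).
Jacobian J = [[-3·z - 1, 0, -3·x - 5], [5·z, 6·y, 5·x + 8·z], [-5·y + 3, -5·x + 3·z, 3·y]].
At the point, J = [[8.0000, 0.0000, -3.5000], [-15.0000, -18.0000, -26.5000], [18.0000, -6.5000, -9.0000]] (det J = -1557.2500).
Solving J·Δ = −F gives Δ = (0.0556, -2.4835, 4.1271).
Then the next iterate is (x, y, z)₁ = (-0.4444, -5.4835, 1.1271).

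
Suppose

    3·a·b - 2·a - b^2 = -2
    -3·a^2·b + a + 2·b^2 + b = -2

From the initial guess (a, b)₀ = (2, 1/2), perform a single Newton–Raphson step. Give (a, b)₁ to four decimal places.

(2.0593, 0.3559)

At (2, 1/2): F = (0.7500, -1.0000).
Jacobian J = [[3·b - 2, 3·a - 2·b], [-6·a·b + 1, -3·a^2 + 4·b + 1]].
At the point, J = [[-0.5000, 5.0000], [-5.0000, -9.0000]] (det J = 29.5000).
Solving J·Δ = −F gives Δ = (0.0593, -0.1441).
Then the next iterate is (a, b)₁ = (2.0593, 0.3559).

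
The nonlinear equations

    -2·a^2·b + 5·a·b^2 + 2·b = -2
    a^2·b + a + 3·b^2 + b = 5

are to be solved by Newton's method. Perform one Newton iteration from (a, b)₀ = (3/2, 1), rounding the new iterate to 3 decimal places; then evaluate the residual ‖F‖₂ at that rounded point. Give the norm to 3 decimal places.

1.399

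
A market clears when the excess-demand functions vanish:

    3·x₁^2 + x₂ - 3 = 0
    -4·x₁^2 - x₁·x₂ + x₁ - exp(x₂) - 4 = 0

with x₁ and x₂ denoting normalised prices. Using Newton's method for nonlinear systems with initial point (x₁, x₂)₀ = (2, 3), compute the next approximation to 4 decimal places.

(1.1056, 1.7328)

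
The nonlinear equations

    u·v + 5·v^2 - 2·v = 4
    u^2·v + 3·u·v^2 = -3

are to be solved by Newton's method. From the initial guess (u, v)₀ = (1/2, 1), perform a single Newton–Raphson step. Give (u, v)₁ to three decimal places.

(-0.866, 1.220)

At (1/2, 1): F = (-0.500, 4.750).
Jacobian J = [[v, u + 10·v - 2], [2·u·v + 3·v^2, u^2 + 6·u·v]].
At the point, J = [[1.000, 8.500], [4.000, 3.250]] (det J = -30.750).
Solving J·Δ = −F gives Δ = (-1.366, 0.220).
Then the next iterate is (u, v)₁ = (-0.866, 1.220).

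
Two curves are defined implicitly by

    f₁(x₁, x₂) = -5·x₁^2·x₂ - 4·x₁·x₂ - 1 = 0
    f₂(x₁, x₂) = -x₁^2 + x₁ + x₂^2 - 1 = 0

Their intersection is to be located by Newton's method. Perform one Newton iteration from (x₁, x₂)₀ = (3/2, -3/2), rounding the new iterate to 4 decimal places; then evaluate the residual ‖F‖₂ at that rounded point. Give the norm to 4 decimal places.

7.0357

At (3/2, -3/2): F = (24.8750, 0.5000).
Jacobian J = [[-10·x₁·x₂ - 4·x₂, -5·x₁^2 - 4·x₁], [-2·x₁ + 1, 2·x₂]].
At the point, J = [[28.5000, -17.2500], [-2.0000, -3.0000]] (det J = -120.0000).
Solving J·Δ = −F gives Δ = (-0.5500, 0.5333).
Then the next iterate is (x₁, x₂)₁ = (0.9500, -0.9667).
Re-evaluating at (0.9500, -0.9667): F = (7.035694, -0.017991), so ‖F‖₂ = 7.0357.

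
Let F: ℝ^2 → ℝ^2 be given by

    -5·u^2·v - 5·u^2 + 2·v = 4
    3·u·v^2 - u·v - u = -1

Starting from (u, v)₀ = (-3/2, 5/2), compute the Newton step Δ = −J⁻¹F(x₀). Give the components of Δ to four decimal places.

(0.6277, -0.5858)

At (-3/2, 5/2): F = (-38.3750, -21.8750).
Jacobian J = [[-10·u·v - 10·u, -5·u^2 + 2], [3·v^2 - v - 1, 6·u·v - u]].
At the point, J = [[52.5000, -9.2500], [15.2500, -21.0000]] (det J = -961.4375).
Solving J·Δ = −F gives Δ = (0.6277, -0.5858).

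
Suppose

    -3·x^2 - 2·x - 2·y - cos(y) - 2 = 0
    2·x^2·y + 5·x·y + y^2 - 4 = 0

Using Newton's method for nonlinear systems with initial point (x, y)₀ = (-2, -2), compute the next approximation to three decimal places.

At (-2, -2): F = (-5.58385, 4.000).
Jacobian J = [[-6·x - 2, sin(y) - 2], [4·x·y + 5·y, 2·x^2 + 5·x + 2·y]].
At the point, J = [[10.000, -2.90930], [6.000, -6.000]] (det J = -42.54422).
Solving J·Δ = −F gives Δ = (1.061, 1.728).
Then the next iterate is (x, y)₁ = (-0.939, -0.272).

(-0.939, -0.272)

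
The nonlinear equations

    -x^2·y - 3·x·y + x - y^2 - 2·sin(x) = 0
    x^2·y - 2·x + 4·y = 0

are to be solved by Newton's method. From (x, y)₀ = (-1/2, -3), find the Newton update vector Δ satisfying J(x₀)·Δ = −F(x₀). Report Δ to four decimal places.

At (-1/2, -3): F = (-12.291149, -11.7500).
Jacobian J = [[-2·x·y - 3·y - 2·cos(x) + 1, -x^2 - 3·x - 2·y], [2·x·y - 2, x^2 + 4]].
At the point, J = [[5.244835, 7.2500], [1.0000, 4.2500]] (det J = 15.040548).
Solving J·Δ = −F gives Δ = (-2.1908, 3.2802).

(-2.1908, 3.2802)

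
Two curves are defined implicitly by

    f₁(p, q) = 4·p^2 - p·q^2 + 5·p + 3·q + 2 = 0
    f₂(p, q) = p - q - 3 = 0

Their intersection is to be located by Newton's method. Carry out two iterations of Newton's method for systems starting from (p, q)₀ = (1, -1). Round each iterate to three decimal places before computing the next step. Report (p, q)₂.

At (1, -1): F = (7.000, -1.000).
Jacobian J = [[8·p - q^2 + 5, -2·p·q + 3], [1, -1]].
At the point, J = [[12.000, 5.000], [1.000, -1.000]] (det J = -17.000).
Solving J·Δ = −F gives Δ = (-0.118, -1.118).
Then the next iterate is (p, q)₁ = (0.882, -2.118).
Round to (0.882, -2.118) and repeat: F = (-0.78889, 0.000), J = [[7.57008, 6.73615], [1.000, -1.000]].
Δ = (0.055, 0.055), so (p, q)₂ = (0.937, -2.063).

(0.937, -2.063)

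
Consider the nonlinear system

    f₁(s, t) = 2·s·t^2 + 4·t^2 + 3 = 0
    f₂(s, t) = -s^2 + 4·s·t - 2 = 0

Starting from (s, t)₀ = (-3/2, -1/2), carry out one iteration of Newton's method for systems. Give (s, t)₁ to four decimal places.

(-11.8750, -2.4375)

At (-3/2, -1/2): F = (3.2500, -1.2500).
Jacobian J = [[2·t^2, 4·s·t + 8·t], [-2·s + 4·t, 4·s]].
At the point, J = [[0.5000, -1.0000], [1.0000, -6.0000]] (det J = -2.0000).
Solving J·Δ = −F gives Δ = (-10.3750, -1.9375).
Then the next iterate is (s, t)₁ = (-11.8750, -2.4375).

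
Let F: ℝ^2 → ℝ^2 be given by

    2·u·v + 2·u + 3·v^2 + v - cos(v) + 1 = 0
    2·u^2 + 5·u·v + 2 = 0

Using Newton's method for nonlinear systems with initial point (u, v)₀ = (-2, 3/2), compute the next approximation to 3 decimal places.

(-1.071, 0.954)

At (-2, 3/2): F = (-0.82074, -5.000).
Jacobian J = [[2·v + 2, 2·u + 6·v + sin(v) + 1], [4·u + 5·v, 5·u]].
At the point, J = [[5.000, 6.99749], [-0.500, -10.000]] (det J = -46.50125).
Solving J·Δ = −F gives Δ = (0.929, -0.546).
Then the next iterate is (u, v)₁ = (-1.071, 0.954).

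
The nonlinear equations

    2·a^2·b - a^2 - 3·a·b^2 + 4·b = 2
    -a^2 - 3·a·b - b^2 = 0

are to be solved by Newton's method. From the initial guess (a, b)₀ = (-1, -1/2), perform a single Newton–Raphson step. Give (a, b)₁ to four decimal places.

At (-1, -1/2): F = (-5.2500, -2.7500).
Jacobian J = [[4·a·b - 2·a - 3·b^2, 2·a^2 - 6·a·b + 4], [-2·a - 3·b, -3·a - 2·b]].
At the point, J = [[3.2500, 3.0000], [3.5000, 4.0000]] (det J = 2.5000).
Solving J·Δ = −F gives Δ = (5.1000, -3.7750).
Then the next iterate is (a, b)₁ = (4.1000, -4.2750).

(4.1000, -4.2750)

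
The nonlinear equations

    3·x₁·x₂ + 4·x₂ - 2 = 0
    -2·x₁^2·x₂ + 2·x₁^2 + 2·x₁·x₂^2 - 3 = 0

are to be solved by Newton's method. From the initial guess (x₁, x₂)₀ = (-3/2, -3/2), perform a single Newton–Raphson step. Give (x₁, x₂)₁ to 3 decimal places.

(-1.691, -2.279)

At (-3/2, -3/2): F = (-1.250, 1.500).
Jacobian J = [[3·x₂, 3·x₁ + 4], [-4·x₁·x₂ + 4·x₁ + 2·x₂^2, -2·x₁^2 + 4·x₁·x₂]].
At the point, J = [[-4.500, -0.500], [-10.500, 4.500]] (det J = -25.500).
Solving J·Δ = −F gives Δ = (-0.191, -0.779).
Then the next iterate is (x₁, x₂)₁ = (-1.691, -2.279).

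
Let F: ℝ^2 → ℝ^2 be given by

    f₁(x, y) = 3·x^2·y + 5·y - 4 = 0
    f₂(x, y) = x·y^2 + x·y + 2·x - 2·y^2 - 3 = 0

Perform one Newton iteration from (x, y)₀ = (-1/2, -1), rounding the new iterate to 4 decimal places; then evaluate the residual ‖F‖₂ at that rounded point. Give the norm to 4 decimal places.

104.9170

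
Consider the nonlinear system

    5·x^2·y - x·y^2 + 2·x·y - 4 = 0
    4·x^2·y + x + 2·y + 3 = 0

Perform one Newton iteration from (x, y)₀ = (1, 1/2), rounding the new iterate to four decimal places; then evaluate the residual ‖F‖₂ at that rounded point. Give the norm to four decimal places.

8594.1055

At (1, 1/2): F = (-0.7500, 7.0000).
Jacobian J = [[10·x·y - y^2 + 2·y, 5·x^2 - 2·x·y + 2·x], [8·x·y + 1, 4·x^2 + 2]].
At the point, J = [[5.7500, 6.0000], [5.0000, 6.0000]] (det J = 4.5000).
Solving J·Δ = −F gives Δ = (10.3333, -9.7778).
Then the next iterate is (x, y)₁ = (11.3333, -9.2778).
Re-evaluating at (11.3333, -9.2778): F = (-7148.213422, -4770.921727), so ‖F‖₂ = 8594.1055.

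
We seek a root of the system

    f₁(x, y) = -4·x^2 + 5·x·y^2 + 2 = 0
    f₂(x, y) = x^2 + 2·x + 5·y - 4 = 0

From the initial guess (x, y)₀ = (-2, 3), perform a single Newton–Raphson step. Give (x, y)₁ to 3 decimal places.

(-2.757, 0.497)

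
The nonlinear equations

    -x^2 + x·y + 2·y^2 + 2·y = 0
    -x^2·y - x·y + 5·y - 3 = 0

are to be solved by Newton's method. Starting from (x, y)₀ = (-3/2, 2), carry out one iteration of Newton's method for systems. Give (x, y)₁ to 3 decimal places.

At (-3/2, 2): F = (6.750, 5.500).
Jacobian J = [[-2·x + y, x + 4·y + 2], [-2·x·y - y, -x^2 - x + 5]].
At the point, J = [[5.000, 8.500], [4.000, 4.250]] (det J = -12.750).
Solving J·Δ = −F gives Δ = (-1.417, 0.039).
Then the next iterate is (x, y)₁ = (-2.917, 2.039).

(-2.917, 2.039)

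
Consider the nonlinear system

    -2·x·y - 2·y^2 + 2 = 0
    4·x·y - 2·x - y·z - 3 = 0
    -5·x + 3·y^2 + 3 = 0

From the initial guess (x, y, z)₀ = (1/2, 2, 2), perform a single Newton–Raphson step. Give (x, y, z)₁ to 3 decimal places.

At (1/2, 2, 2): F = (-8.000, -4.000, 12.500).
Jacobian J = [[-2·y, -2·x - 4·y, 0], [4·y - 2, 4·x - z, -y], [-5, 6·y, 0]].
At the point, J = [[-4.000, -9.000, 0.000], [6.000, 0.000, -2.000], [-5.000, 12.000, 0.000]] (det J = -186.000).
Solving J·Δ = −F gives Δ = (0.177, -0.968, -1.468).
Then the next iterate is (x, y, z)₁ = (0.677, 1.032, 0.532).

(0.677, 1.032, 0.532)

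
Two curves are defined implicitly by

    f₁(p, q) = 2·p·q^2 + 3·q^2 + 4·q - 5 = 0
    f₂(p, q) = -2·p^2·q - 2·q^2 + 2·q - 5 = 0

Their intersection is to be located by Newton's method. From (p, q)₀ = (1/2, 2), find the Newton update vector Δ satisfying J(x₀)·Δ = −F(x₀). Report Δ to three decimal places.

(-2.732, 0.143)

At (1/2, 2): F = (19.000, -10.000).
Jacobian J = [[2·q^2, 4·p·q + 6·q + 4], [-4·p·q, -2·p^2 - 4·q + 2]].
At the point, J = [[8.000, 20.000], [-4.000, -6.500]] (det J = 28.000).
Solving J·Δ = −F gives Δ = (-2.732, 0.143).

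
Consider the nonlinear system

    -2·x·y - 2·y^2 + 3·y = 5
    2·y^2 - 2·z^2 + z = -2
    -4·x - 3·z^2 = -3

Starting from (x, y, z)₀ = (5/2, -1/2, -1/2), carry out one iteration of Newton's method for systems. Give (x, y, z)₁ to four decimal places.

(7.0000, 13.1250, 8.0833)

At (5/2, -1/2, -1/2): F = (-4.5000, 1.5000, -7.7500).
Jacobian J = [[-2·y, -2·x - 4·y + 3, 0], [0, 4·y, -4·z + 1], [-4, 0, -6·z]].
At the point, J = [[1.0000, 0.0000, 0.0000], [0.0000, -2.0000, 3.0000], [-4.0000, 0.0000, 3.0000]] (det J = -6.0000).
Solving J·Δ = −F gives Δ = (4.5000, 13.6250, 8.5833).
Then the next iterate is (x, y, z)₁ = (7.0000, 13.1250, 8.0833).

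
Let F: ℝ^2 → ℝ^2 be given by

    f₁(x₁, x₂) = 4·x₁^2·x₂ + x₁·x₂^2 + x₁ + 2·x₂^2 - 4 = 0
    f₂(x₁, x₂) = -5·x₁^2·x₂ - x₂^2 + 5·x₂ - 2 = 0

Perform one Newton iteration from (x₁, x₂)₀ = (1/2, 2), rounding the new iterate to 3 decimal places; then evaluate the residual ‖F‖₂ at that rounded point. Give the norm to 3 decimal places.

At (1/2, 2): F = (8.500, 1.500).
Jacobian J = [[8·x₁·x₂ + x₂^2 + 1, 4·x₁^2 + 2·x₁·x₂ + 4·x₂], [-10·x₁·x₂, -5·x₁^2 - 2·x₂ + 5]].
At the point, J = [[13.000, 11.000], [-10.000, -0.250]] (det J = 106.750).
Solving J·Δ = −F gives Δ = (0.174, -0.979).
Then the next iterate is (x₁, x₂)₁ = (0.674, 1.021).
Re-evaluating at (0.674, 1.021): F = (1.31675, -0.25652), so ‖F‖₂ = 1.342.

1.342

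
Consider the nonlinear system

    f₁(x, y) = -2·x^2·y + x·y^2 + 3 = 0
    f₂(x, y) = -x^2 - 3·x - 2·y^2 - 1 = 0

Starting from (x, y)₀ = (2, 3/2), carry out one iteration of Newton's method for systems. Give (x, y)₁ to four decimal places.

At (2, 3/2): F = (-4.5000, -15.5000).
Jacobian J = [[-4·x·y + y^2, -2·x^2 + 2·x·y], [-2·x - 3, -4·y]].
At the point, J = [[-9.7500, -2.0000], [-7.0000, -6.0000]] (det J = 44.5000).
Solving J·Δ = −F gives Δ = (0.0899, -2.6882).
Then the next iterate is (x, y)₁ = (2.0899, -1.1882).

(2.0899, -1.1882)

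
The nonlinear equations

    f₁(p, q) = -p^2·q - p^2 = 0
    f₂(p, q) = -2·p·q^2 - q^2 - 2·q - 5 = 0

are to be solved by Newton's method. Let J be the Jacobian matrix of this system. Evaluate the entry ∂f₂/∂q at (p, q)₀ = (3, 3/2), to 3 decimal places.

∂f₂/∂q = -4·p·q - 2·q - 2.
At (3, 3/2) this is -23.000.

-23.000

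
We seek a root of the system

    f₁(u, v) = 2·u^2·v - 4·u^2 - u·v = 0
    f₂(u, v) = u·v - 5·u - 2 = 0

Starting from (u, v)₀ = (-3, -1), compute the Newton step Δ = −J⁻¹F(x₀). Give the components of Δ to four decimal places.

At (-3, -1): F = (-57.0000, 16.0000).
Jacobian J = [[4·u·v - 8·u - v, 2·u^2 - u], [v - 5, u]].
At the point, J = [[37.0000, 21.0000], [-6.0000, -3.0000]] (det J = 15.0000).
Solving J·Δ = −F gives Δ = (11.0000, -16.6667).

(11.0000, -16.6667)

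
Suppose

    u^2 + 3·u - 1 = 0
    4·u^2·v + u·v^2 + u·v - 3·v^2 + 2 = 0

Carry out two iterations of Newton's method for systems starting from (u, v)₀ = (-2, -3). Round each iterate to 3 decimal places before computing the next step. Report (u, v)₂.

At (-2, -3): F = (-3.000, -85.000).
Jacobian J = [[2·u + 3, 0], [8·u·v + v^2 + v, 4·u^2 + 2·u·v + u - 6·v]].
At the point, J = [[-1.000, 0.000], [54.000, 44.000]] (det J = -44.000).
Solving J·Δ = −F gives Δ = (-3.000, 5.614).
Then the next iterate is (u, v)₁ = (-5.000, 2.614).
Round to (-5.000, 2.614) and repeat: F = (9.000, 195.66603), J = [[-7.000, 0.000], [-95.11300, 53.176]].
Δ = (1.286, -1.380), so (u, v)₂ = (-3.714, 1.234).

(-3.714, 1.234)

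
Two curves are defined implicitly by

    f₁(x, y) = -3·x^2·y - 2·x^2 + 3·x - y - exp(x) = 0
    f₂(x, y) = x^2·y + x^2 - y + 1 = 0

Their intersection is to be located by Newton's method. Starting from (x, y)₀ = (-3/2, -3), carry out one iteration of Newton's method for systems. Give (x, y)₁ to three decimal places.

(-2.076, 0.164)

At (-3/2, -3): F = (14.02687, -0.500).
Jacobian J = [[-6·x·y - 4·x - exp(x) + 3, -3·x^2 - 1], [2·x·y + 2·x, x^2 - 1]].
At the point, J = [[-18.22313, -7.750], [6.000, 1.250]] (det J = 23.72109).
Solving J·Δ = −F gives Δ = (-0.576, 3.164).
Then the next iterate is (x, y)₁ = (-2.076, 0.164).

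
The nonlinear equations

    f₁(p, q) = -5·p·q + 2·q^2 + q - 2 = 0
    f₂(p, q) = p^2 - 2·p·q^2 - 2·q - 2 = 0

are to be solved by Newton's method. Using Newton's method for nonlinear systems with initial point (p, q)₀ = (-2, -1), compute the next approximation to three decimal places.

At (-2, -1): F = (-11.000, 8.000).
Jacobian J = [[-5·q, -5·p + 4·q + 1], [2·p - 2·q^2, -4·p·q - 2]].
At the point, J = [[5.000, 7.000], [-6.000, -10.000]] (det J = -8.000).
Solving J·Δ = −F gives Δ = (6.750, -3.250).
Then the next iterate is (p, q)₁ = (4.750, -4.250).

(4.750, -4.250)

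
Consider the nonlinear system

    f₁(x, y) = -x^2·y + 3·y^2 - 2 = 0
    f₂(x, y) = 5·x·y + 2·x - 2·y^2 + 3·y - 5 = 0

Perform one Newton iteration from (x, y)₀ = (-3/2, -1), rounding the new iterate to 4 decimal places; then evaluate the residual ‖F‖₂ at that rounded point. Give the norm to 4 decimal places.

14.4049

At (-3/2, -1): F = (3.2500, -5.5000).
Jacobian J = [[-2·x·y, -x^2 + 6·y], [5·y + 2, 5·x - 4·y + 3]].
At the point, J = [[-3.0000, -8.2500], [-3.0000, -0.5000]] (det J = -23.2500).
Solving J·Δ = −F gives Δ = (-2.0215, 1.1290).
Then the next iterate is (x, y)₁ = (-3.5215, 0.1290).
Re-evaluating at (-3.5215, 0.1290): F = (-3.549801, -13.960649), so ‖F‖₂ = 14.4049.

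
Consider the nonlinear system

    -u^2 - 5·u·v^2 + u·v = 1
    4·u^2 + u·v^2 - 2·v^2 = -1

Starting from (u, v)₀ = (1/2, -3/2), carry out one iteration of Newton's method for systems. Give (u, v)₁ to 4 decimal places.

(0.2916, -0.9050)

At (1/2, -3/2): F = (-7.6250, -1.3750).
Jacobian J = [[-2·u - 5·v^2 + v, -10·u·v + u], [8·u + v^2, 2·u·v - 4·v]].
At the point, J = [[-13.7500, 8.0000], [6.2500, 4.5000]] (det J = -111.8750).
Solving J·Δ = −F gives Δ = (-0.2084, 0.5950).
Then the next iterate is (u, v)₁ = (0.2916, -0.9050).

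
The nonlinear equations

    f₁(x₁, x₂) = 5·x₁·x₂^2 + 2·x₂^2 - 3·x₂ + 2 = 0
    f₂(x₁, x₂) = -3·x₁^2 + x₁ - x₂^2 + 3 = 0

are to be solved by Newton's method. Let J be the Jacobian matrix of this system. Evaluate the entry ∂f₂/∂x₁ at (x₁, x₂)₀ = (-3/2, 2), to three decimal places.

10.000

∂f₂/∂x₁ = -6·x₁ + 1.
At (-3/2, 2) this is 10.000.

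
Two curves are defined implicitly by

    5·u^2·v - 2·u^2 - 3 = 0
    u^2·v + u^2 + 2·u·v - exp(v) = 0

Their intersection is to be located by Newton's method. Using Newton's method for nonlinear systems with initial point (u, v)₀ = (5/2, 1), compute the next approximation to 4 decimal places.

(1.1740, 1.1325)

At (5/2, 1): F = (15.7500, 14.781718).
Jacobian J = [[10·u·v - 4·u, 5·u^2], [2·u·v + 2·u + 2·v, u^2 + 2·u - exp(v)]].
At the point, J = [[15.0000, 31.2500], [12.0000, 8.531718]] (det J = -247.024227).
Solving J·Δ = −F gives Δ = (-1.3260, 0.1325).
Then the next iterate is (u, v)₁ = (1.1740, 1.1325).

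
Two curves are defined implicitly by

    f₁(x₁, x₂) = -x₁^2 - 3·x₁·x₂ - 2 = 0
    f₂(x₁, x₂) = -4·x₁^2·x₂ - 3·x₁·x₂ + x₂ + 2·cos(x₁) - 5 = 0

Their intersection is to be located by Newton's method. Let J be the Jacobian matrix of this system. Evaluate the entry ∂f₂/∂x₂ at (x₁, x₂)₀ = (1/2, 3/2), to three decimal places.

-1.500

∂f₂/∂x₂ = -4·x₁^2 - 3·x₁ + 1.
At (1/2, 3/2) this is -1.500.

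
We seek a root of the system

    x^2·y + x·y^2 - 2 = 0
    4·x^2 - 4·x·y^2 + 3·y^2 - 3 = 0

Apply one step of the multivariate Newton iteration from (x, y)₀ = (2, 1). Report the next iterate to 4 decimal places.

At (2, 1): F = (4.0000, 8.0000).
Jacobian J = [[2·x·y + y^2, x^2 + 2·x·y], [8·x - 4·y^2, -8·x·y + 6·y]].
At the point, J = [[5.0000, 8.0000], [12.0000, -10.0000]] (det J = -146.0000).
Solving J·Δ = −F gives Δ = (-0.7123, -0.0548).
Then the next iterate is (x, y)₁ = (1.2877, 0.9452).

(1.2877, 0.9452)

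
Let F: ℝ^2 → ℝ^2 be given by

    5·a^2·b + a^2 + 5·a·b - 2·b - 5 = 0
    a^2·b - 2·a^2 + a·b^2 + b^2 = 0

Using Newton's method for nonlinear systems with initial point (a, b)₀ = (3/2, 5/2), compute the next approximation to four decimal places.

At (3/2, 5/2): F = (39.1250, 16.7500).
Jacobian J = [[10·a·b + 2·a + 5·b, 5·a^2 + 5·a - 2], [2·a·b - 4·a + b^2, a^2 + 2·a·b + 2·b]].
At the point, J = [[53.0000, 16.7500], [7.7500, 14.7500]] (det J = 651.9375).
Solving J·Δ = −F gives Δ = (-0.4548, -0.8966).
Then the next iterate is (a, b)₁ = (1.0452, 1.6034).

(1.0452, 1.6034)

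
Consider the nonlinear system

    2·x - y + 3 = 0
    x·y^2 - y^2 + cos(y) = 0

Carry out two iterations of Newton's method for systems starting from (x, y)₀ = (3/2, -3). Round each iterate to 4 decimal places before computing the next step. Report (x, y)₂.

At (3/2, -3): F = (9.0000, 3.510008).
Jacobian J = [[2, -1], [y^2, 2·x·y - 2·y - sin(y)]].
At the point, J = [[2.0000, -1.0000], [9.0000, -2.858880]] (det J = 3.282240).
Solving J·Δ = −F gives Δ = (6.7697, 22.5395).
Then the next iterate is (x, y)₁ = (8.2697, 19.5395).
Round to (8.2697, 19.5395) and repeat: F = (-0.0001, 2776.285022), J = [[2.0000, -1.0000], [381.792060, 283.456112]].
Δ = (-2.9264, -5.8528), so (x, y)₂ = (5.3433, 13.6867).

(5.3433, 13.6867)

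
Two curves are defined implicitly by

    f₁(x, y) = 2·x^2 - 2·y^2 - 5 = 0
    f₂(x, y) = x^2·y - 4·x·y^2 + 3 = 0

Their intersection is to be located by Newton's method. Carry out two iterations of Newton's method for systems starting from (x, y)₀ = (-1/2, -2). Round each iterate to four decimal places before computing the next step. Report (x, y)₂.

At (-1/2, -2): F = (-12.5000, 10.5000).
Jacobian J = [[4·x, -4·y], [2·x·y - 4·y^2, x^2 - 8·x·y]].
At the point, J = [[-2.0000, 8.0000], [-14.0000, -7.7500]] (det J = 127.5000).
Solving J·Δ = −F gives Δ = (-0.1010, 1.5373).
Then the next iterate is (x, y)₁ = (-0.6010, -0.4627).
Round to (-0.6010, -0.4627) and repeat: F = (-4.705781, 3.347548), J = [[-2.4040, 1.8508], [-0.300200, -1.863461]].
Δ = (-0.5111, 1.8787), so (x, y)₂ = (-1.1121, 1.4160).

(-1.1121, 1.4160)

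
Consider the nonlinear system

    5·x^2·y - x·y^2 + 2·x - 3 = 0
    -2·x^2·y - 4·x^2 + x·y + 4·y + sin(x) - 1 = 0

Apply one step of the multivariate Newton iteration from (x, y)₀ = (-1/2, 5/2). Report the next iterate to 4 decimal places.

(-0.6249, 1.3419)

At (-1/2, 5/2): F = (2.2500, 5.020574).
Jacobian J = [[10·x·y - y^2 + 2, 5·x^2 - 2·x·y], [-4·x·y - 8·x + y + cos(x), -2·x^2 + x + 4]].
At the point, J = [[-16.7500, 3.7500], [12.377583, 3.0000]] (det J = -96.665935).
Solving J·Δ = −F gives Δ = (-0.1249, -1.1581).
Then the next iterate is (x, y)₁ = (-0.6249, 1.3419).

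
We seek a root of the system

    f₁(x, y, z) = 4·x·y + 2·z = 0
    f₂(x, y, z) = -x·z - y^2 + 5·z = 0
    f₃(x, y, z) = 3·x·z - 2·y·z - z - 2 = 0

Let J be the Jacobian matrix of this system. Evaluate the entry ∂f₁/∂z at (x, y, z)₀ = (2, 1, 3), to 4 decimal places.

2.0000

∂f₁/∂z = 2.
At (2, 1, 3) this is 2.0000.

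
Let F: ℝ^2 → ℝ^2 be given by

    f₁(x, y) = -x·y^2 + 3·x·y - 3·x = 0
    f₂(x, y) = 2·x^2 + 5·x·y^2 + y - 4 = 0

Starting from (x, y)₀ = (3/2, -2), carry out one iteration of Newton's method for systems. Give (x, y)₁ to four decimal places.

(-1.0601, -3.3125)

At (3/2, -2): F = (-19.5000, 28.5000).
Jacobian J = [[-y^2 + 3·y - 3, -2·x·y + 3·x], [4·x + 5·y^2, 10·x·y + 1]].
At the point, J = [[-13.0000, 10.5000], [26.0000, -29.0000]] (det J = 104.0000).
Solving J·Δ = −F gives Δ = (-2.5601, -1.3125).
Then the next iterate is (x, y)₁ = (-1.0601, -3.3125).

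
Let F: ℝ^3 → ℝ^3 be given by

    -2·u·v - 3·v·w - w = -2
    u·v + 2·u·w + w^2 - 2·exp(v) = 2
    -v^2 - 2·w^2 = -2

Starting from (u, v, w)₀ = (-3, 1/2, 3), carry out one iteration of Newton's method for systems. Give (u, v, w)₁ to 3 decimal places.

(-0.968, 0.089, 1.680)

At (-3, 1/2, 3): F = (-2.500, -15.79744, -16.250).
Jacobian J = [[-2·v, -2·u - 3·w, -3·v - 1], [v + 2·w, u - 2·exp(v), 2·u + 2·w], [0, -2·v, -4·w]].
At the point, J = [[-1.000, -3.000, -2.500], [6.500, -6.29744, 0.000], [0.000, -1.000, -12.000]] (det J = -293.31931).
Solving J·Δ = −F gives Δ = (2.032, -0.411, -1.320).
Then the next iterate is (u, v, w)₁ = (-0.968, 0.089, 1.680).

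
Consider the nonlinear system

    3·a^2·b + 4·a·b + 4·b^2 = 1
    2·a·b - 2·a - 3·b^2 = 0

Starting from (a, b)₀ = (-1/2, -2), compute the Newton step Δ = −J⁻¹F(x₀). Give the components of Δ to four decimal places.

At (-1/2, -2): F = (17.5000, -9.0000).
Jacobian J = [[6·a·b + 4·b, 3·a^2 + 4·a + 8·b], [2·b - 2, 2·a - 6·b]].
At the point, J = [[-2.0000, -17.2500], [-6.0000, 11.0000]] (det J = -125.5000).
Solving J·Δ = −F gives Δ = (0.2968, 0.9801).

(0.2968, 0.9801)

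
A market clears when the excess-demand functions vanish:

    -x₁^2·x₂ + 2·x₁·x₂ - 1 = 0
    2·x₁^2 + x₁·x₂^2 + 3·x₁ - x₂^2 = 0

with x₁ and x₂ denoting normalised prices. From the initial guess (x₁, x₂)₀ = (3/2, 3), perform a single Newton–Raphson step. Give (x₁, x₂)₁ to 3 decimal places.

(1.217, 0.200)

At (3/2, 3): F = (1.250, 13.500).
Jacobian J = [[-2·x₁·x₂ + 2·x₂, -x₁^2 + 2·x₁], [4·x₁ + x₂^2 + 3, 2·x₁·x₂ - 2·x₂]].
At the point, J = [[-3.000, 0.750], [18.000, 3.000]] (det J = -22.500).
Solving J·Δ = −F gives Δ = (-0.283, -2.800).
Then the next iterate is (x₁, x₂)₁ = (1.217, 0.200).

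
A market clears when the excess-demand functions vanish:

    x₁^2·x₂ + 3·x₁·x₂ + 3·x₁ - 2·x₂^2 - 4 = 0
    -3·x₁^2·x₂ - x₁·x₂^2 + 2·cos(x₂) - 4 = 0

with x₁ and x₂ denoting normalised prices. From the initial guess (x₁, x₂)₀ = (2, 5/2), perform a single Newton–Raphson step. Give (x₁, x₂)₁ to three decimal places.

(1.293, 1.532)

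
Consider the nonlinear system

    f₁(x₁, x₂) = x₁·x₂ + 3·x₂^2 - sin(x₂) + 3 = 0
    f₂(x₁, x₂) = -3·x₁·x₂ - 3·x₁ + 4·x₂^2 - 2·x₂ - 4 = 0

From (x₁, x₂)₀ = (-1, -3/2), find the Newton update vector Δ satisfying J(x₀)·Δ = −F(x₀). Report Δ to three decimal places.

At (-1, -3/2): F = (12.24749, 6.500).
Jacobian J = [[x₂, x₁ + 6·x₂ - cos(x₂)], [-3·x₂ - 3, -3·x₁ + 8·x₂ - 2]].
At the point, J = [[-1.500, -10.07074], [1.500, -11.000]] (det J = 31.60611).
Solving J·Δ = −F gives Δ = (2.191, 0.890).

(2.191, 0.890)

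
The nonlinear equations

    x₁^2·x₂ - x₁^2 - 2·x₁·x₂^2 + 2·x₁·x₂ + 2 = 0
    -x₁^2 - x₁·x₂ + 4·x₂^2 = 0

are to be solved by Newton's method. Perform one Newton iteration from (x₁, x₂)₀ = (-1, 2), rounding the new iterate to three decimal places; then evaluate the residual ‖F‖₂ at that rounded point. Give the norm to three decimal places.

At (-1, 2): F = (7.000, 17.000).
Jacobian J = [[2·x₁·x₂ - 2·x₁ - 2·x₂^2 + 2·x₂, x₁^2 - 4·x₁·x₂ + 2·x₁], [-2·x₁ - x₂, -x₁ + 8·x₂]].
At the point, J = [[-6.000, 7.000], [0.000, 17.000]] (det J = -102.000).
Solving J·Δ = −F gives Δ = (0.000, -1.000).
Then the next iterate is (x₁, x₂)₁ = (-1.000, 1.000).
Re-evaluating at (-1.000, 1.000): F = (2.000, 4.000), so ‖F‖₂ = 4.472.

4.472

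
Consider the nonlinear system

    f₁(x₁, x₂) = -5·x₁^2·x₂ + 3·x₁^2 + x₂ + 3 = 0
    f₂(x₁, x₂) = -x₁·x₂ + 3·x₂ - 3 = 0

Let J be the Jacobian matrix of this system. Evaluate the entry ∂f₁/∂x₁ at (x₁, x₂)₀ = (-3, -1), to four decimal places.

-48.0000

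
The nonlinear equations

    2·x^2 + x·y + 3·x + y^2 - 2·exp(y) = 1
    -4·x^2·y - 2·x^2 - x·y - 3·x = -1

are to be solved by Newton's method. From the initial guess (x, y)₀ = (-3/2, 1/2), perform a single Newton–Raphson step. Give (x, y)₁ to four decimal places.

(-2.0005, -0.4339)

At (-3/2, 1/2): F = (-4.797443, -2.7500).
Jacobian J = [[4·x + y + 3, x + 2·y - 2·exp(y)], [-8·x·y - 4·x - y - 3, -4·x^2 - x]].
At the point, J = [[-2.5000, -3.797443], [8.5000, -7.5000]] (det J = 51.028262).
Solving J·Δ = −F gives Δ = (-0.5005, -0.9339).
Then the next iterate is (x, y)₁ = (-2.0005, -0.4339).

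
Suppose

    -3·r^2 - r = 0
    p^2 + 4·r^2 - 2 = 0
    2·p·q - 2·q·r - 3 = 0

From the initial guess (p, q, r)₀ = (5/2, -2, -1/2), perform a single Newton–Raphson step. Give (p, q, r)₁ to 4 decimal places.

(1.5500, -0.2167, -0.3750)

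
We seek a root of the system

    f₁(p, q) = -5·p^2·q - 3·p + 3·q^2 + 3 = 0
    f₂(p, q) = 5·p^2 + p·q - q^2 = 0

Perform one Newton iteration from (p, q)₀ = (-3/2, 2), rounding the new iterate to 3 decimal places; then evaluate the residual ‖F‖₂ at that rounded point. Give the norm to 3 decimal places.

1.578

At (-3/2, 2): F = (-3.000, 4.250).
Jacobian J = [[-10·p·q - 3, -5·p^2 + 6·q], [10·p + q, p - 2·q]].
At the point, J = [[27.000, 0.750], [-13.000, -5.500]] (det J = -138.750).
Solving J·Δ = −F gives Δ = (0.096, 0.546).
Then the next iterate is (p, q)₁ = (-1.404, 2.546).
Re-evaluating at (-1.404, 2.546): F = (1.56477, -0.20062), so ‖F‖₂ = 1.578.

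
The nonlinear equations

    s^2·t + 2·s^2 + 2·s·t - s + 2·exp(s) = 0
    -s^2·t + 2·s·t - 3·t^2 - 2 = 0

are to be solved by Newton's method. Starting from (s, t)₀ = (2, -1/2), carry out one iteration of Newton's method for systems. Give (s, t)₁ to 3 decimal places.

At (2, -1/2): F = (16.77811, -2.750).
Jacobian J = [[2·s·t + 4·s + 2·t + 2·exp(s) - 1, s^2 + 2·s], [-2·s·t + 2·t, -s^2 + 2·s - 6·t]].
At the point, J = [[18.77811, 8.000], [1.000, 3.000]] (det J = 48.33434).
Solving J·Δ = −F gives Δ = (-1.497, 1.416).
Then the next iterate is (s, t)₁ = (0.503, 0.916).

(0.503, 0.916)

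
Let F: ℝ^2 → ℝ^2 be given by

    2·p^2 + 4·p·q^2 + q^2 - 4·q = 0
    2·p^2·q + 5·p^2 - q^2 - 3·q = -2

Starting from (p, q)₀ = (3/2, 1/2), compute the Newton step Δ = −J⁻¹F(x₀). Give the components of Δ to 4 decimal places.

At (3/2, 1/2): F = (4.2500, 13.7500).
Jacobian J = [[4·p + 4·q^2, 8·p·q + 2·q - 4], [4·p·q + 10·p, 2·p^2 - 2·q - 3]].
At the point, J = [[7.0000, 3.0000], [18.0000, 0.5000]] (det J = -50.5000).
Solving J·Δ = −F gives Δ = (-0.7748, 0.3911).

(-0.7748, 0.3911)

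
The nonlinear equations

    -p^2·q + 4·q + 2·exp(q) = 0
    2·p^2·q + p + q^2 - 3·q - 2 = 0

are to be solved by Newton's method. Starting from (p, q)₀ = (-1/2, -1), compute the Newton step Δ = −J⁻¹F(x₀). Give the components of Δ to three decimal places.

At (-1/2, -1): F = (-3.01424, 1.000).
Jacobian J = [[-2·p·q, -p^2 + 2·exp(q) + 4], [4·p·q + 1, 2·p^2 + 2·q - 3]].
At the point, J = [[-1.000, 4.48576], [3.000, -4.500]] (det J = -8.95728).
Solving J·Δ = −F gives Δ = (1.014, 0.898).

(1.014, 0.898)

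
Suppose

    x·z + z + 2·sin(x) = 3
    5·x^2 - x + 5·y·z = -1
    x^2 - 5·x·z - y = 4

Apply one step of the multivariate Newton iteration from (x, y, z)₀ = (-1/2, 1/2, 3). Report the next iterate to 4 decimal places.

At (-1/2, 1/2, 3): F = (-2.458851, 10.2500, 3.2500).
Jacobian J = [[z + 2·cos(x), 0, x + 1], [10·x - 1, 5·z, 5·y], [2·x - 5·z, -1, -5·x]].
At the point, J = [[4.755165, 0.0000, 0.5000], [-6.0000, 15.0000, 2.5000], [-16.0000, -1.0000, 2.5000]] (det J = 313.206605).
Solving J·Δ = −F gives Δ = (0.4082, -0.6926, 1.0355).
Then the next iterate is (x, y, z)₁ = (-0.0918, -0.1926, 4.0355).

(-0.0918, -0.1926, 4.0355)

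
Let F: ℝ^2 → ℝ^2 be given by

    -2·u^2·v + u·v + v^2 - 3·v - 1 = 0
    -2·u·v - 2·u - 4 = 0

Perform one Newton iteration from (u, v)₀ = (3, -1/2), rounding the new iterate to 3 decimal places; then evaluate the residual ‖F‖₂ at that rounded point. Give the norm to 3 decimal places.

At (3, -1/2): F = (8.250, -7.000).
Jacobian J = [[-4·u·v + v, -2·u^2 + u + 2·v - 3], [-2·v - 2, -2·u]].
At the point, J = [[5.500, -19.000], [-1.000, -6.000]] (det J = -52.000).
Solving J·Δ = −F gives Δ = (-3.510, -0.582).
Then the next iterate is (u, v)₁ = (-0.510, -1.082).
Re-evaluating at (-0.510, -1.082): F = (4.53140, -4.08364), so ‖F‖₂ = 6.100.

6.100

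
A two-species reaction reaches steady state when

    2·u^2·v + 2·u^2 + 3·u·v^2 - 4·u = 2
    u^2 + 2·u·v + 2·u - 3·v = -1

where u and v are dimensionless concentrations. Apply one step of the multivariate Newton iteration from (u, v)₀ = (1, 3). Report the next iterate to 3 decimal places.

At (1, 3): F = (29.000, 1.000).
Jacobian J = [[4·u·v + 4·u + 3·v^2 - 4, 2·u^2 + 6·u·v], [2·u + 2·v + 2, 2·u - 3]].
At the point, J = [[39.000, 20.000], [10.000, -1.000]] (det J = -239.000).
Solving J·Δ = −F gives Δ = (-0.205, -1.050).
Then the next iterate is (u, v)₁ = (0.795, 1.950).

(0.795, 1.950)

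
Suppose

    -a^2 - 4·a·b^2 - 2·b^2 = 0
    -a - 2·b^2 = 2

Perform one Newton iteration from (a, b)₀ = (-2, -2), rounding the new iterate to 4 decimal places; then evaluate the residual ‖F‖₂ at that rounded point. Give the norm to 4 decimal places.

At (-2, -2): F = (20.0000, -8.0000).
Jacobian J = [[-2·a - 4·b^2, -8·a·b - 4·b], [-1, -4·b]].
At the point, J = [[-12.0000, -24.0000], [-1.0000, 8.0000]] (det J = -120.0000).
Solving J·Δ = −F gives Δ = (-0.2667, 0.9667).
Then the next iterate is (a, b)₁ = (-2.2667, -1.0333).
Re-evaluating at (-2.2667, -1.0333): F = (2.407356, -1.868718), so ‖F‖₂ = 3.0475.

3.0475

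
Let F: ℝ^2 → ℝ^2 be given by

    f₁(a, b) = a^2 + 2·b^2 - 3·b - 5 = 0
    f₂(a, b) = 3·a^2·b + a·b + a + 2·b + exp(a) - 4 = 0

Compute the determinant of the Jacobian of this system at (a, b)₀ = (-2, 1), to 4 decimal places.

-38.1353

J = [[2·a, 4·b - 3], [6·a·b + b + exp(a) + 1, 3·a^2 + a + 2]].
At the point, J = [[-4.0000, 1.0000], [-9.864665, 12.0000]].
det J = -38.1353.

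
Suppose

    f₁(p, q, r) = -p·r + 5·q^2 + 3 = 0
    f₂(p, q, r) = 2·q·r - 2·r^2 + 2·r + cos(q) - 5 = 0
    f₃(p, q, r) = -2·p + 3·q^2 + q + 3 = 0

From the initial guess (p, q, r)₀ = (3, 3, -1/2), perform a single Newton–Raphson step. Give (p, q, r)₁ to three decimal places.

(1.838, 1.457, 0.373)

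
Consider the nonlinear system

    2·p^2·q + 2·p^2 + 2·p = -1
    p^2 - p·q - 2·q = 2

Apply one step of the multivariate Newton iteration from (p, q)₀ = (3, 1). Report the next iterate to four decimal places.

(1.8591, 0.2591)

At (3, 1): F = (43.0000, 2.0000).
Jacobian J = [[4·p·q + 4·p + 2, 2·p^2], [2·p - q, -p - 2]].
At the point, J = [[26.0000, 18.0000], [5.0000, -5.0000]] (det J = -220.0000).
Solving J·Δ = −F gives Δ = (-1.1409, -0.7409).
Then the next iterate is (p, q)₁ = (1.8591, 0.2591).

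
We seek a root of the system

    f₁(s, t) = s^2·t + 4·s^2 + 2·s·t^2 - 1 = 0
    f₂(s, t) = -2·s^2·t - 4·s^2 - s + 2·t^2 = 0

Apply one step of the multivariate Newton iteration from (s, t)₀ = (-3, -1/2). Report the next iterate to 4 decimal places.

(-1.5323, -0.4274)

At (-3, -1/2): F = (29.0000, -23.5000).
Jacobian J = [[2·s·t + 8·s + 2·t^2, s^2 + 4·s·t], [-4·s·t - 8·s - 1, -2·s^2 + 4·t]].
At the point, J = [[-20.5000, 15.0000], [17.0000, -20.0000]] (det J = 155.0000).
Solving J·Δ = −F gives Δ = (1.4677, 0.0726).
Then the next iterate is (s, t)₁ = (-1.5323, -0.4274).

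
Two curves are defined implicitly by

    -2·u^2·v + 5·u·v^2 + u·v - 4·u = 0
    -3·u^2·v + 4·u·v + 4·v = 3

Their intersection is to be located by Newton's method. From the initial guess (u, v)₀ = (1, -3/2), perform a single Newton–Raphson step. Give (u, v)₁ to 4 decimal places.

At (1, -3/2): F = (8.7500, -10.5000).
Jacobian J = [[-4·u·v + 5·v^2 + v - 4, -2·u^2 + 10·u·v + u], [-6·u·v + 4·v, -3·u^2 + 4·u + 4]].
At the point, J = [[11.7500, -16.0000], [3.0000, 5.0000]] (det J = 106.7500).
Solving J·Δ = −F gives Δ = (1.1639, 1.4016).
Then the next iterate is (u, v)₁ = (2.1639, -0.0984).

(2.1639, -0.0984)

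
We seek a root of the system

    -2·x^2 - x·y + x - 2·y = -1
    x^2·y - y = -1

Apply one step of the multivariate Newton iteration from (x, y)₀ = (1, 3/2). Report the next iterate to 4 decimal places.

(0.6667, 0.5000)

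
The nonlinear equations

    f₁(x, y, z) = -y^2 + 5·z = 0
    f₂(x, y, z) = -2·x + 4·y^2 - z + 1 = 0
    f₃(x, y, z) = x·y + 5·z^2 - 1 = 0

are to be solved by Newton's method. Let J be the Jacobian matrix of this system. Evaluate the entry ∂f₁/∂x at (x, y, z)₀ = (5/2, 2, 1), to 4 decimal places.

∂f₁/∂x = 0.
At (5/2, 2, 1) this is 0.0000.

0.0000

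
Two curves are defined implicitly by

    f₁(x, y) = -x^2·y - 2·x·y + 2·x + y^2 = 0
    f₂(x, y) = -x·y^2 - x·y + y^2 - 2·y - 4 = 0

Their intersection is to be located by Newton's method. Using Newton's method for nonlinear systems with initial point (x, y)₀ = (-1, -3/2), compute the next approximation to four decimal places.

(-0.1774, -1.3024)

At (-1, -3/2): F = (-1.2500, 2.0000).
Jacobian J = [[-2·x·y - 2·y + 2, -x^2 - 2·x + 2·y], [-y^2 - y, -2·x·y - x + 2·y - 2]].
At the point, J = [[2.0000, -2.0000], [-0.7500, -7.0000]] (det J = -15.5000).
Solving J·Δ = −F gives Δ = (0.8226, 0.1976).
Then the next iterate is (x, y)₁ = (-0.1774, -1.3024).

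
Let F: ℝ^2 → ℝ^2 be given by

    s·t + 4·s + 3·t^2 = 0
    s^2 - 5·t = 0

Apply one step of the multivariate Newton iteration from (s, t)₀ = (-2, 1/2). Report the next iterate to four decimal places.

At (-2, 1/2): F = (-8.2500, 1.5000).
Jacobian J = [[t + 4, s + 6·t], [2·s, -5]].
At the point, J = [[4.5000, 1.0000], [-4.0000, -5.0000]] (det J = -18.5000).
Solving J·Δ = −F gives Δ = (2.1486, -1.4189).
Then the next iterate is (s, t)₁ = (0.1486, -0.9189).

(0.1486, -0.9189)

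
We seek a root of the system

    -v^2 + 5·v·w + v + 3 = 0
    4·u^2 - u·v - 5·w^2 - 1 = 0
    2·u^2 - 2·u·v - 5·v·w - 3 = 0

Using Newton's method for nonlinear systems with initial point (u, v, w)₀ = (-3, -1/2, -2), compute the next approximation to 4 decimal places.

(-1.3222, 0.0258, -0.7824)

At (-3, -1/2, -2): F = (7.2500, 13.5000, 7.0000).
Jacobian J = [[0, -2·v + 5·w + 1, 5·v], [8·u - v, -u, -10·w], [4·u - 2·v, -2·u - 5·w, -5·v]].
At the point, J = [[0.0000, -8.0000, -2.5000], [-23.5000, 3.0000, 20.0000], [-11.0000, 16.0000, 2.5000]] (det J = 2147.5000).
Solving J·Δ = −F gives Δ = (1.6778, 0.5258, 1.2176).
Then the next iterate is (u, v, w)₁ = (-1.3222, 0.0258, -0.7824).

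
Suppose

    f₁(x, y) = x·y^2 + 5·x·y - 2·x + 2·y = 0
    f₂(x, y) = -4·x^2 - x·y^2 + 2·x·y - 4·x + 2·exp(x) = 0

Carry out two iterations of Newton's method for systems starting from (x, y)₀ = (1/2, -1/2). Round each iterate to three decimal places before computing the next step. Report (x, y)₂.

At (1/2, -1/2): F = (-3.125, -0.32756).
Jacobian J = [[y^2 + 5·y - 2, 2·x·y + 5·x + 2], [-8·x - y^2 + 2·y + 2·exp(x) - 4, -2·x·y + 2·x]].
At the point, J = [[-4.250, 4.000], [-5.95256, 1.500]] (det J = 17.43523).
Solving J·Δ = −F gives Δ = (0.194, 0.987).
Then the next iterate is (x, y)₁ = (0.694, 0.487).
Round to (0.694, 0.487) and repeat: F = (1.44049, -0.18777), J = [[0.67217, 6.14596], [-4.81176, 0.71204]].
Δ = (-0.073, -0.226), so (x, y)₂ = (0.621, 0.261).

(0.621, 0.261)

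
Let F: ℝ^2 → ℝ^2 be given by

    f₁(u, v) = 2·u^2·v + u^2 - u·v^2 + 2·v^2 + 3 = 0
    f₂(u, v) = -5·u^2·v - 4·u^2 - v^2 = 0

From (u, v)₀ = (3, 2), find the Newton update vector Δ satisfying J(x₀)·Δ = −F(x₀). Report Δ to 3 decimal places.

(-3.429, 3.224)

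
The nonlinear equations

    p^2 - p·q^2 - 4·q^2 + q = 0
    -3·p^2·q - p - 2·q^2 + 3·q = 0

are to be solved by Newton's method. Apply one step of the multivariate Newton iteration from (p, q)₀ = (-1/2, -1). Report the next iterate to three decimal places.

(-0.676, -0.513)

At (-1/2, -1): F = (-4.250, -3.750).
Jacobian J = [[2·p - q^2, -2·p·q - 8·q + 1], [-6·p·q - 1, -3·p^2 - 4·q + 3]].
At the point, J = [[-2.000, 8.000], [-4.000, 6.250]] (det J = 19.500).
Solving J·Δ = −F gives Δ = (-0.176, 0.487).
Then the next iterate is (p, q)₁ = (-0.676, -0.513).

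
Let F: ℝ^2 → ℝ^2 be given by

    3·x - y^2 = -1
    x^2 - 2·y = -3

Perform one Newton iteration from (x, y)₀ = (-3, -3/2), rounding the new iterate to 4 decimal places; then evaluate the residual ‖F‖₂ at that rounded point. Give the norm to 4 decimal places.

At (-3, -3/2): F = (-10.2500, 15.0000).
Jacobian J = [[3, -2·y], [2·x, -2]].
At the point, J = [[3.0000, 3.0000], [-6.0000, -2.0000]] (det J = 12.0000).
Solving J·Δ = −F gives Δ = (2.0417, 1.3750).
Then the next iterate is (x, y)₁ = (-0.9583, -0.1250).
Re-evaluating at (-0.9583, -0.1250): F = (-1.890525, 4.168339), so ‖F‖₂ = 4.5770.

4.5770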